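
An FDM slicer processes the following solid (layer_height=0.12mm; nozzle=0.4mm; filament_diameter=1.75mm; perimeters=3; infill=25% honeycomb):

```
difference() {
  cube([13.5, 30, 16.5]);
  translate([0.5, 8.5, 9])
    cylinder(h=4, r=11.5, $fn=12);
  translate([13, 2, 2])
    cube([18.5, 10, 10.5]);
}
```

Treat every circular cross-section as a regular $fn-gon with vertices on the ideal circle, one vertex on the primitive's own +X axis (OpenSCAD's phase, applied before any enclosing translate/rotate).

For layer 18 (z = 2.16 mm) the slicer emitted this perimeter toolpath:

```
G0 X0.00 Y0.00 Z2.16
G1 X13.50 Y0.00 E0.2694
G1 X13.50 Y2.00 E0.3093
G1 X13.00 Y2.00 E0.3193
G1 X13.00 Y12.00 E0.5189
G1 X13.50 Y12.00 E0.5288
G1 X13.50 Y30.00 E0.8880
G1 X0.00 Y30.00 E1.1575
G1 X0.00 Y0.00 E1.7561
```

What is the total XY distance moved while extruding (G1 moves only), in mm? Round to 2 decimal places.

Sum the Euclidean lengths of each G1 segment: total = 88.00 mm.

88.00 mm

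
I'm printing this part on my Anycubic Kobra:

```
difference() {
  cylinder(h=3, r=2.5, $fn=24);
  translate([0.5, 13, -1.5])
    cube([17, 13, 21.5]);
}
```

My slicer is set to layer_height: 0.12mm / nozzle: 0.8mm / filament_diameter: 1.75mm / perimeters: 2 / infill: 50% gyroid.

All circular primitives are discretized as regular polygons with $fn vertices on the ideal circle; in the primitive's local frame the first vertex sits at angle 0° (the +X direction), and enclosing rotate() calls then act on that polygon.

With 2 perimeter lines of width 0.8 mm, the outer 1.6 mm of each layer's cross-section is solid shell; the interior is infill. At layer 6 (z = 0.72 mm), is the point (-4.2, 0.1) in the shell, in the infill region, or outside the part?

At z = 0.72 mm: the r=2.5 cylinder gives a regular 24-gon of circumradius 2.5 (constant along its height); the 17×13 cube at (0.5, 13) contributes its full rectangle; Taking the first minus the rest: starting from the r=2.5 cylinder, the 17×13 cube at (0.5, 13) misses the remaining region (no effect) — 1 connected region. Overall, the cross-section is a single solid region. The nearest boundary edge runs (-2.41, -0.65)→(-2.50, 0.00); distance from the point to it = 1.70 mm. The point is not inside any of the regions above, so it lies outside the cross-section (1.70 mm from the nearest boundary).

outside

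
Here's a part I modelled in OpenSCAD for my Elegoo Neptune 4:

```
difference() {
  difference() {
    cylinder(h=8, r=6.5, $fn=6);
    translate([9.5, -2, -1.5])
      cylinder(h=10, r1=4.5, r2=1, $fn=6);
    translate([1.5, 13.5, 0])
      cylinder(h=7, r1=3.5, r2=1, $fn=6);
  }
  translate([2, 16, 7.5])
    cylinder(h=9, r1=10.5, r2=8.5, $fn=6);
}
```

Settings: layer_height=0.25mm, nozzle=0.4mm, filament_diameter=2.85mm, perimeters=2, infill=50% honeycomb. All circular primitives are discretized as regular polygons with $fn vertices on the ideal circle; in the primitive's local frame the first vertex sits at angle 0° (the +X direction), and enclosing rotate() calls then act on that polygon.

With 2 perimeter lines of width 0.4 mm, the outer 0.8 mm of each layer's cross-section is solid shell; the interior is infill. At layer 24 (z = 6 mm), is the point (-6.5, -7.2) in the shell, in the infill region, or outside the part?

outside

At z = 6 mm: the r=6.5 cylinder contributes a regular 6-gon of circumradius 6.5; the cone at (9.5, -2) (r1=4.5→r2=1) has section circumradius 1.875 here — a regular 6-gon; the cone at (1.5, 13.5): at t=0.857 of its height the radius interpolates to r₁+(r₂−r₁)t = 1.357, giving a regular 6-gon of that circumradius; Taking the first minus the rest: starting from the r=6.5 cylinder, the cone at (9.5, -2) misses the remaining region (no effect); the cone at (1.5, 13.5) misses the remaining region (no effect) — 1 connected region; the cone at (2, 16) does not reach this height (z outside [7.5, 16.5]); Taking the first minus the rest: none of the subtracted shapes is present at this height, so that combined region is unchanged — 1 connected region. Overall, the cross-section is a single solid region. The nearest boundary edge runs (-3.25, -5.63)→(-6.50, 0.00); distance from the point to it = 3.60 mm. The point is not inside any of the regions above, so it lies outside the cross-section (3.60 mm from the nearest boundary).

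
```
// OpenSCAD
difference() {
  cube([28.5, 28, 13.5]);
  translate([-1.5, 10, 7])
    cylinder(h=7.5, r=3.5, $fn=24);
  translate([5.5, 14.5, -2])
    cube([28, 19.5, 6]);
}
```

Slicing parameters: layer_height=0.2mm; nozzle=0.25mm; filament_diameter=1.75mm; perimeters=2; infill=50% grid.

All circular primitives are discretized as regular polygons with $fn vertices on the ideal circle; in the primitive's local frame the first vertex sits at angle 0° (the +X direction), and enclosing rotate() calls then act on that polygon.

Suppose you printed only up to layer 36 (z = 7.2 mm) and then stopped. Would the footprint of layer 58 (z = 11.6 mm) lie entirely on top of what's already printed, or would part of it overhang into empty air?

Compare the two slices. At z = 7.2: the cube (footprint 28.5×28) is included at this height (area 798.00 mm²); the cylinder at (-1.5, 10): section is a regular 24-gon, circumradius r=3.5 (area = (24/2)·3.500²·sin(360°/24) = 38.05 mm²); the cube at (5.5, 14.5) is absent (z outside [-2, 4]); After the difference (first − rest): starting from the 28.5×28 cube (798.00 mm²), the r=3.5 cylinder at (-1.5, 10) partially overlaps it — only the 8.92 mm² overlap (of its 38.05 mm²) is removed, clipping the outline — area = 789.08 mm². At z = 11.6: the 28.5×28 cube contributes its full rectangle (area 798.00 mm²); the cylinder at (-1.5, 10): section is a regular 24-gon, circumradius r=3.5 (area = (24/2)·3.500²·sin(360°/24) = 38.05 mm²); the cube at (5.5, 14.5) is absent (z outside [-2, 4]); Taking the first minus the rest: starting from the 28.5×28 cube (798.00 mm²), the r=3.5 cylinder at (-1.5, 10) partially overlaps it — only the 8.92 mm² overlap (of its 38.05 mm²) is removed, clipping the outline — area = 789.08 mm². Checking containment: the cross-section at z = 11.6 is a subset of the cross-section at z = 7.2.

entirely on top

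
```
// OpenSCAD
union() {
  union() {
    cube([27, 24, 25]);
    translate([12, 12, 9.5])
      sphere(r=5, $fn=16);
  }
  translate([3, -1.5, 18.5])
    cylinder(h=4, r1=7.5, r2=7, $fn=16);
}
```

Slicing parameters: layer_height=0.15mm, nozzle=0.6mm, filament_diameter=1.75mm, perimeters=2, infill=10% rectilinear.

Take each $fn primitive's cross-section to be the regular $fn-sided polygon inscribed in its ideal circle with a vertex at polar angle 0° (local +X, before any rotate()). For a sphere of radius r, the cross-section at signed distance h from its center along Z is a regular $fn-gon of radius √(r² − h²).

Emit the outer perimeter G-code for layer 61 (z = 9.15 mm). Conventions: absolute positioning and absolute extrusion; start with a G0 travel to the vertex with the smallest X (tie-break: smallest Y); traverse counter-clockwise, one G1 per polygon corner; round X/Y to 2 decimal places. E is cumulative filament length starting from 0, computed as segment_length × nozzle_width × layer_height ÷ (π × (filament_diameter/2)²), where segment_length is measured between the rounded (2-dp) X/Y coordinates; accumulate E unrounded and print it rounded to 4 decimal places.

At z = 9.15 mm: the 27×24 cube contributes its full rectangle; the sphere at (12, 12): section is a regular 16-gon, circumradius = √(r²−h²) = √(5²−0.35²) = 4.988; Taking the union: the r=5 sphere at (12, 12) lies entirely inside the 27×24 cube, so the union is just the 27×24 cube — 1 connected region; the cone at (3, -1.5) is absent (z outside [18.5, 22.5]); Taking the union: only the result so far is present, so the union is just that shape — 1 connected region. The outline is a single polygon with 4 vertices. Extrusion per mm of travel: 0.6 × 0.15 / (π × 0.875²) = 0.037418. Accumulating E over each segment gives final E = 3.8166.

G0 X0.00 Y0.00 Z9.15
G1 X27.00 Y0.00 E1.0103
G1 X27.00 Y24.00 E1.9083
G1 X0.00 Y24.00 E2.9186
G1 X0.00 Y0.00 E3.8166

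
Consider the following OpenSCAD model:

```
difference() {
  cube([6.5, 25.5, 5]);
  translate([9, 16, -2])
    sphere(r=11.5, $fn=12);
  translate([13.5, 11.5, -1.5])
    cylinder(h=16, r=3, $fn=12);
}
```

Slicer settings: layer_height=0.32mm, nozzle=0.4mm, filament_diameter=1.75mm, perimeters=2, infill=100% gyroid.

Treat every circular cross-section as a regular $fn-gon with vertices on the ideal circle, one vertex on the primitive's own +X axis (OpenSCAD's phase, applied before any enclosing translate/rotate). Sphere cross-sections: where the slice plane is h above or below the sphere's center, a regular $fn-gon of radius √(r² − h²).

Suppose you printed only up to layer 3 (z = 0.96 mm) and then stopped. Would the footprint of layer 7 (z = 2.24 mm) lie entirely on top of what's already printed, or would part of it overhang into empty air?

part overhangs

Compare the two slices. At z = 0.96: the cube is present — its section is the full 6.5×25.5 rectangle (area 165.75 mm²); the sphere at (9, 16): section is a regular 12-gon, circumradius = √(r²−h²) = √(11.5²−2.96²) = 11.113 (area = (12/2)·11.113²·sin(360°/12) = 370.47 mm²); the r=3 cylinder at (13.5, 11.5) contributes a regular 12-gon of circumradius 3 (area = (12/2)·3.000²·sin(360°/12) = 27.00 mm²); Taking the first minus the rest: starting from the 6.5×25.5 cube (165.75 mm²), the r=11.5 sphere at (9, 16) partially overlaps it — only the 114.11 mm² overlap (of its 370.47 mm²) is removed, clipping the outline; the r=3 cylinder at (13.5, 11.5) misses the remaining region (no effect) — area = 51.64 mm². At z = 2.24: the cube (footprint 6.5×25.5) is included at this height (area 165.75 mm²); the sphere at (9, 16): section is a regular 12-gon, circumradius = √(r²−h²) = √(11.5²−4.24²) = 10.690 (area = (12/2)·10.690²·sin(360°/12) = 342.82 mm²); the cylinder at (13.5, 11.5): section is a regular 12-gon, circumradius r=3 (area = (12/2)·3.000²·sin(360°/12) = 27.00 mm²); After the difference (first − rest): starting from the 6.5×25.5 cube (165.75 mm²), the r=11.5 sphere at (9, 16) partially overlaps it — only the 108.65 mm² overlap (of its 342.82 mm²) is removed, clipping the outline; the r=3 cylinder at (13.5, 11.5) misses the remaining region (no effect) — area = 57.10 mm². Checking containment: at z = 2.24 the cross-section extends beyond the z = 0.96 cross-section by about 5.46 mm².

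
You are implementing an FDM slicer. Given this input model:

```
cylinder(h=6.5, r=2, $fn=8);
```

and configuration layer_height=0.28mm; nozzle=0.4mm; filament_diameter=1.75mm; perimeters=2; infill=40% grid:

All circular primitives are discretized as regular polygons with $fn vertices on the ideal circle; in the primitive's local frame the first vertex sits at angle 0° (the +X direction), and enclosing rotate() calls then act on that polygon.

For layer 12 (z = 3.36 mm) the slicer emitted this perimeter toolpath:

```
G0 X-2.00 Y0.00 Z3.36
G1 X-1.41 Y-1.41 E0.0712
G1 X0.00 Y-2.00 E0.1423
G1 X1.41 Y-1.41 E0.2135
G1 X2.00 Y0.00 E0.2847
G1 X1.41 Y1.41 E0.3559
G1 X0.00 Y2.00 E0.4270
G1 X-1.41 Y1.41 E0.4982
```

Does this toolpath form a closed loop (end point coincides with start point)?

no

Start point (G0): (-2.00, 0.00). End point (last G1): the path does not return to the start — open.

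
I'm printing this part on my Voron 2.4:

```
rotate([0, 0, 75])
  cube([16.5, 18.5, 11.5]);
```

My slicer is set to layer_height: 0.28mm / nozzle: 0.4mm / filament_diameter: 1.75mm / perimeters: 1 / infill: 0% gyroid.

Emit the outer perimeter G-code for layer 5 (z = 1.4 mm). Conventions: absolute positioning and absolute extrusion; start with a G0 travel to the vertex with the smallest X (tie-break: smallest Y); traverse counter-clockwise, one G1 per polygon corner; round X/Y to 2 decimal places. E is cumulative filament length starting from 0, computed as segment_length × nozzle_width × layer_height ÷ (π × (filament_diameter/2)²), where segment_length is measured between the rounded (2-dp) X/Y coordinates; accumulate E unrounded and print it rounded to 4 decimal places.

At z = 1.4 mm: the cube (footprint 16.5×18.5) is included at this height; (whole slice rotated 75° about Z — lengths, areas and connectivity unchanged). The outline is a single polygon with 4 vertices. Extrusion per mm of travel: 0.4 × 0.28 / (π × 0.875²) = 0.046564. Accumulating E over each segment gives final E = 3.2598.

G0 X-17.87 Y4.79 Z1.40
G1 X0.00 Y0.00 E0.8615
G1 X4.27 Y15.94 E1.6299
G1 X-13.60 Y20.73 E2.4914
G1 X-17.87 Y4.79 E3.2598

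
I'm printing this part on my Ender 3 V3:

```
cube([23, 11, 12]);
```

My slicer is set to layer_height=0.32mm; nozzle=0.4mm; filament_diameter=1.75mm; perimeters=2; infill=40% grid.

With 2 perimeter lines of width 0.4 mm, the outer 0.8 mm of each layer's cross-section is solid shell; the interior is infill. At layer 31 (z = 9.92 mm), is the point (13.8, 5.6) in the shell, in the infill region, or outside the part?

At z = 9.92 mm: the 23×11 cube contributes its full rectangle. Overall, the cross-section is a single solid region. The nearest boundary edge runs (23.00, 11.00)→(0.00, 11.00); distance from the point to it = 5.40 mm. The point is inside the cross-section and 5.40 mm from the nearest boundary — more than the 0.8 mm shell width (2 × 0.4), so it's in the infill interior.

infill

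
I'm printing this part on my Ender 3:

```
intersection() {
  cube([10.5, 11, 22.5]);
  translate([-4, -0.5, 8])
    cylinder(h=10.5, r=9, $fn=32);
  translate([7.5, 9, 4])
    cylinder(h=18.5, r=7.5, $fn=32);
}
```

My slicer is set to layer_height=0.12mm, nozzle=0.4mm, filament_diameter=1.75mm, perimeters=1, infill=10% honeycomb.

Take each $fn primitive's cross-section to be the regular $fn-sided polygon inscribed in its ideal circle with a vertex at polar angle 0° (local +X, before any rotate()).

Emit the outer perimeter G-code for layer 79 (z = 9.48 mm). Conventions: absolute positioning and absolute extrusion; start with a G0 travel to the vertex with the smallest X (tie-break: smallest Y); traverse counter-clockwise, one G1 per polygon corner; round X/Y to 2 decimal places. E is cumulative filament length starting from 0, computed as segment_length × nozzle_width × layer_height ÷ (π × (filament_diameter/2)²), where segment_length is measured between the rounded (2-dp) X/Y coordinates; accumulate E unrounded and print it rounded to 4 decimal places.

G0 X0.18 Y7.42 Z9.48
G1 X0.57 Y6.13 E0.0269
G1 X1.26 Y4.83 E0.0563
G1 X2.20 Y3.70 E0.0856
G1 X3.33 Y2.76 E0.1149
G1 X4.57 Y2.10 E0.1430
G1 X4.31 Y2.94 E0.1605
G1 X3.48 Y4.50 E0.1958
G1 X2.36 Y5.86 E0.2309
G1 X1.00 Y6.98 E0.2661
G1 X0.18 Y7.42 E0.2847

At z = 9.48 mm: the cube (footprint 10.5×11) is included at this height; the r=9 cylinder at (-4, -0.5) contributes a regular 32-gon of circumradius 9; the r=7.5 cylinder at (7.5, 9) gives a regular 32-gon of circumradius 7.5 (constant along its height); After intersecting: the r=9 cylinder at (-4, -0.5) partially overlaps the 10.5×11 cube; clipping to the common part keeps 26.06 mm²; the r=7.5 cylinder at (7.5, 9) partially overlaps the running intersection; clipping to the common part keeps 7.10 mm² — 1 connected region. The outline is a single polygon with 10 vertices. Extrusion per mm of travel: 0.4 × 0.12 / (π × 0.875²) = 0.019956. Accumulating E over each segment gives final E = 0.2847.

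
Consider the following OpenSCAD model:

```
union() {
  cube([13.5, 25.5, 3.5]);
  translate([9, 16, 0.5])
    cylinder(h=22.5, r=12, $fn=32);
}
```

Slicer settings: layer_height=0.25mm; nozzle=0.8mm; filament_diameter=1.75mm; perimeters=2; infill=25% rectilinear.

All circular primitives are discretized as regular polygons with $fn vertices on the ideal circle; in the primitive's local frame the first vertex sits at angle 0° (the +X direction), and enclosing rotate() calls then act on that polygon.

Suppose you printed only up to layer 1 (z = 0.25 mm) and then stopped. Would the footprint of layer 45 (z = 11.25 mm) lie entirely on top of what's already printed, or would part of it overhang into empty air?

part overhangs

Compare the two slices. At z = 0.25: the cube is present — its section is the full 13.5×25.5 rectangle (area 344.25 mm²); the cylinder at (9, 16) is absent (z outside [0.5, 23]); Combining (union): only the 13.5×25.5 cube is present, so the union is just that shape — area = 344.25 mm². At z = 11.25: the cube is not intersected at this z (z outside [0, 3.5]); the r=12 cylinder at (9, 16) gives a regular 32-gon of circumradius 12 (constant along its height) (area = (32/2)·12.000²·sin(360°/32) = 449.49 mm²); Merging all regions: only the r=12 cylinder at (9, 16) is present, so the union is just that shape — area = 449.49 mm². Checking containment: at z = 11.25 the cross-section extends beyond the z = 0.25 cross-section by about 173.63 mm².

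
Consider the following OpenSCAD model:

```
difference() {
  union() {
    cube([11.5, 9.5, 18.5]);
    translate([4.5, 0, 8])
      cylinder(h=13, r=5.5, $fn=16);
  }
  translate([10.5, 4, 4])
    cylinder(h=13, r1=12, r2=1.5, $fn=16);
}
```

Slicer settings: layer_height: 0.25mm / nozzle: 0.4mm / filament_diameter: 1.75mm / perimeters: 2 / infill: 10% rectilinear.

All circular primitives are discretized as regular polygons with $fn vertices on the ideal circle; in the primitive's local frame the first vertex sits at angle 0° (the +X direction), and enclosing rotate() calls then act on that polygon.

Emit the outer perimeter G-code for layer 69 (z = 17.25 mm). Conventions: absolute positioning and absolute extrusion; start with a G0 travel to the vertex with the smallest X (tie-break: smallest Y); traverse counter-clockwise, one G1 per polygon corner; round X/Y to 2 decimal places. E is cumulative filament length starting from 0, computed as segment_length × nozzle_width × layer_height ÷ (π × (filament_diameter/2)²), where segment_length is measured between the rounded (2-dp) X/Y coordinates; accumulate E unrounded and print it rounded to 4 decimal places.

At z = 17.25 mm: the 11.5×9.5 cube contributes its full rectangle; the cylinder at (4.5, 0): section is a regular 16-gon, circumradius r=5.5; Taking the union: the regions partially overlap (shared area 44.39 mm²), so overlapping operands fuse into one piece — 1 connected region; the cone at (10.5, 4) is absent (z outside [4, 17]); Taking the first minus the rest: none of the subtracted shapes is present at this height, so that combined region is unchanged — 1 connected region. The outline is a single polygon with 14 vertices. Extrusion per mm of travel: 0.4 × 0.25 / (π × 0.875²) = 0.041575. Accumulating E over each segment gives final E = 2.0530.

G0 X-1.00 Y0.00 Z17.25
G1 X-0.58 Y-2.10 E0.0890
G1 X0.61 Y-3.89 E0.1784
G1 X2.40 Y-5.08 E0.2678
G1 X4.50 Y-5.50 E0.3568
G1 X6.60 Y-5.08 E0.4458
G1 X8.39 Y-3.89 E0.5352
G1 X9.58 Y-2.10 E0.6246
G1 X10.00 Y0.00 E0.7136
G1 X11.50 Y0.00 E0.7760
G1 X11.50 Y9.50 E1.1709
G1 X0.00 Y9.50 E1.6490
G1 X0.00 Y2.97 E1.9205
G1 X-0.58 Y2.10 E1.9640
G1 X-1.00 Y0.00 E2.0530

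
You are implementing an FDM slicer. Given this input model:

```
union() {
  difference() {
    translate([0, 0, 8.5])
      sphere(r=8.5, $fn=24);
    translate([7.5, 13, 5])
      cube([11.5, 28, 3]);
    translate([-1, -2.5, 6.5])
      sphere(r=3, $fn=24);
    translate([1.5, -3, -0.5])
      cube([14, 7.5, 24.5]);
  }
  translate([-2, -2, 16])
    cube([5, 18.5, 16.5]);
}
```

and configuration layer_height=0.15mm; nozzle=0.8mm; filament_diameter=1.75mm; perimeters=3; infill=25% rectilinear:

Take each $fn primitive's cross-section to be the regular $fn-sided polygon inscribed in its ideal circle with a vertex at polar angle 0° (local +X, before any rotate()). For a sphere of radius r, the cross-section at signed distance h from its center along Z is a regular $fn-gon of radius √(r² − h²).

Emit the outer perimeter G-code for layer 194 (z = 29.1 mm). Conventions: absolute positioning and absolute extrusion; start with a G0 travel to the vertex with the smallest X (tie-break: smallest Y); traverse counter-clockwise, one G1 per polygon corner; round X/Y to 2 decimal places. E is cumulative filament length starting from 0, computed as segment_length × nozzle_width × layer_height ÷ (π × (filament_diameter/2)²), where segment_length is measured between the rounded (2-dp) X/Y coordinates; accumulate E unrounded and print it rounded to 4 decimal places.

G0 X-2.00 Y-2.00 Z29.10
G1 X3.00 Y-2.00 E0.2495
G1 X3.00 Y16.50 E1.1724
G1 X-2.00 Y16.50 E1.4219
G1 X-2.00 Y-2.00 E2.3448

At z = 29.1 mm: the sphere is absent (|z−center|=20.600 > r=8.5); the cube at (7.5, 13) is not intersected at this z (z outside [5, 8]); the sphere at (-1, -2.5) is absent (|z−center|=22.600 > r=3); the cube at (1.5, -3) is not intersected at this z (z outside [-0.5, 24]); Subtracting the remaining from the first: the first operand is absent here, so nothing remains; the 5×18.5 cube at (-2, -2) contributes its full rectangle; Combining (union): only the 5×18.5 cube at (-2, -2) is present, so the union is just that shape — 1 connected region. The outline is a single polygon with 4 vertices. Extrusion per mm of travel: 0.8 × 0.15 / (π × 0.875²) = 0.049890. Accumulating E over each segment gives final E = 2.3448.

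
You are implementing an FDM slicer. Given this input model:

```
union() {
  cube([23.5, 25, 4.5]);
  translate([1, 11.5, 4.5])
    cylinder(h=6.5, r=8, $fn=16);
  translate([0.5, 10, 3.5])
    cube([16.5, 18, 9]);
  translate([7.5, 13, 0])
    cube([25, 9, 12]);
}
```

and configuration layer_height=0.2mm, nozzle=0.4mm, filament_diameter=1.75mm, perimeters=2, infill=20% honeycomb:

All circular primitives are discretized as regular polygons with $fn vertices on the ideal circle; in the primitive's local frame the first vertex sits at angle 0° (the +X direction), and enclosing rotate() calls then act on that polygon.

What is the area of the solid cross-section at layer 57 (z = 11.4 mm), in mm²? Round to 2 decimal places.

At z = 11.4 mm: the cube is not intersected at this z (z outside [0, 4.5]); the cylinder at (1, 11.5) does not reach this height (z outside [4.5, 11]); the cube at (0.5, 10) (footprint 16.5×18) is included at this height (area 297.00 mm²); the 25×9 cube at (7.5, 13) contributes its full rectangle (area 225.00 mm²); Combining (union): the regions partially overlap — summed areas 522.00 mm² minus the doubly-counted overlap 85.50 mm² gives 436.50 mm² — area = 436.50 mm². Overall, the cross-section is a single solid region. Net area = 436.50 mm².

436.50 mm²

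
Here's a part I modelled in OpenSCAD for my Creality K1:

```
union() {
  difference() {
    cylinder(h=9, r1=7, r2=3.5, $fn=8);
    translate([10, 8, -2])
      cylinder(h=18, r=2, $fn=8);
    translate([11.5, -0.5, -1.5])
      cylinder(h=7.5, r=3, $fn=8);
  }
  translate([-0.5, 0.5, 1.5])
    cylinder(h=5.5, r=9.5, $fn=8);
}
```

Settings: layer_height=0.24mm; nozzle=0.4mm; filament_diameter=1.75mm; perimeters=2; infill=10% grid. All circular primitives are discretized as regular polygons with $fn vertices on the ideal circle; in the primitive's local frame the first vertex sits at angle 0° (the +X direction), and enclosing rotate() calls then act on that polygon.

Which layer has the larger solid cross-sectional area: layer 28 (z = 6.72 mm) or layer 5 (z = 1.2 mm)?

Layer 28 (z = 6.72): the cone: at t=0.747 of its height the radius interpolates to r₁+(r₂−r₁)t = 4.387, giving a regular 8-gon of that circumradius (area = (8/2)·4.387²·sin(360°/8) = 54.43 mm²); the cylinder at (10, 8): section is a regular 8-gon, circumradius r=2 (area = (8/2)·2.000²·sin(360°/8) = 11.31 mm²); the cylinder at (11.5, -0.5) is absent (z outside [-1.5, 6]); After the difference (first − rest): starting from the cone (54.43 mm²), the r=2 cylinder at (10, 8) misses the remaining region (no effect) — area = 54.43 mm²; the r=9.5 cylinder at (-0.5, 0.5) gives a regular 8-gon of circumradius 9.5 (constant along its height) (area = (8/2)·9.500²·sin(360°/8) = 255.27 mm²); Taking the union: that combined region lies entirely inside the r=9.5 cylinder at (-0.5, 0.5), so the union is just the r=9.5 cylinder at (-0.5, 0.5) — area = 255.27 mm². So its area = 255.27 mm². Layer 5 (z = 1.2): the cone contributes a regular 8-gon of circumradius 6.533 (interpolated between r1=7 and r2=3.5 at t=0.133) (area = (8/2)·6.533²·sin(360°/8) = 120.73 mm²); the r=2 cylinder at (10, 8) contributes a regular 8-gon of circumradius 2 (area = (8/2)·2.000²·sin(360°/8) = 11.31 mm²); the r=3 cylinder at (11.5, -0.5) contributes a regular 8-gon of circumradius 3 (area = (8/2)·3.000²·sin(360°/8) = 25.46 mm²); Taking the first minus the rest: starting from the cone (120.73 mm²), the r=2 cylinder at (10, 8) misses the remaining region (no effect); the r=3 cylinder at (11.5, -0.5) misses the remaining region (no effect) — area = 120.73 mm²; the cylinder at (-0.5, 0.5) is absent (z outside [1.5, 7]); Taking the union: only that combined region is present, so the union is just that shape — area = 120.73 mm². So its area = 120.73 mm². Layer 28 is larger (255.27 vs 120.73 mm²).

layer 28 (z = 6.72 mm)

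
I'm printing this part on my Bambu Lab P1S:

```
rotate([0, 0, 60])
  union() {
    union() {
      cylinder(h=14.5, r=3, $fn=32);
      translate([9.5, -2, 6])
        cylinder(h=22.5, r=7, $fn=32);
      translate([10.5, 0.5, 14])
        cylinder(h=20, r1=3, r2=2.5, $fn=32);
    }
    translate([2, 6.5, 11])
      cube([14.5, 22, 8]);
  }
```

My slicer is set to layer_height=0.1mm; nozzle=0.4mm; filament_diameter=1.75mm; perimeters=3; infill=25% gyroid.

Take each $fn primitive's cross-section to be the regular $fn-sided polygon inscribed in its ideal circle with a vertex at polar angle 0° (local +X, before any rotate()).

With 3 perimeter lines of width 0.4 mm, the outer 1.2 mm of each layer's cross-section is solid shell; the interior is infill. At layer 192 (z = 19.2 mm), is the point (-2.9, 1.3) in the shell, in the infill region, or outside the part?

outside

At z = 19.2 mm: the cylinder is absent (z outside [0, 14.5]); the r=7 cylinder at (9.5, -2) contributes a regular 32-gon of circumradius 7; the cone at (10.5, 0.5): at t=0.260 of its height the radius interpolates to r₁+(r₂−r₁)t = 2.870, giving a regular 32-gon of that circumradius; Combining (union): the cone at (10.5, 0.5) lies entirely inside the r=7 cylinder at (9.5, -2), so the union is just the r=7 cylinder at (9.5, -2) — 1 connected region; the cube at (2, 6.5) is absent (z outside [11, 19]); Taking the union: only the result so far is present, so the union is just that shape — 1 connected region; (rotated 60° about Z; rotation is an isometry so areas/perimeters/island counts are preserved). Overall, the cross-section is a single solid region. Undo the 60° rotation: the query point maps to (-0.324, 3.161) in the un-rotated model frame. The nearest boundary edge runs (3.03, 0.68)→(3.68, 1.89); distance from the point to it = 4.13 mm. The point is not inside any of the regions above, so it lies outside the cross-section (4.13 mm from the nearest boundary).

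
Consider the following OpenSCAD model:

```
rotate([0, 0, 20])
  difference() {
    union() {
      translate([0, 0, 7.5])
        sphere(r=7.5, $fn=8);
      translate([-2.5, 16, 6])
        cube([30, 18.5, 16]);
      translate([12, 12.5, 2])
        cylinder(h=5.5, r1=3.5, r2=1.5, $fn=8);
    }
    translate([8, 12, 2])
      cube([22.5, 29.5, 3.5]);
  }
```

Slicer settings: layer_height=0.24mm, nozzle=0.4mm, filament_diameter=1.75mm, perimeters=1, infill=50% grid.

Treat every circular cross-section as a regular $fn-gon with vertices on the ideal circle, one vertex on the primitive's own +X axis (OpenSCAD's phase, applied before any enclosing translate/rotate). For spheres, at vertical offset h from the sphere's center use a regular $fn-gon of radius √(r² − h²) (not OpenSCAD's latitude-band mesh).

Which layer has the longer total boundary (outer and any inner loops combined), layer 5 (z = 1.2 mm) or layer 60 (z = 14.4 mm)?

Layer 5 (z = 1.2): the sphere: section is a regular 8-gon, circumradius = √(r²−h²) = √(7.5²−6.3²) = 4.069 (perimeter = 2·8·4.069·sin(180°/8) = 24.92 mm); the cube at (-2.5, 16) is not intersected at this z (z outside [6, 22]); the cone at (12, 12.5) is not intersected at this z (z outside [2, 7.5]); Merging all regions: only the r=7.5 sphere is present, so the union is just that shape — boundary = 24.92 mm; the cube at (8, 12) is not intersected at this z (z outside [2, 5.5]); Subtracting the remaining from the first: none of the subtracted shapes is present at this height, so the result so far is unchanged — boundary = 24.92 mm; (whole slice rotated 20° about Z — lengths, areas and connectivity unchanged). So its perimeter = 24.92 mm. Layer 60 (z = 14.4): the r=7.5 sphere slices to a regular 8-gon of circumradius 2.939 (√(r²−h²) with h=6.9 from center) (perimeter = 2·8·2.939·sin(180°/8) = 18.00 mm); the cube at (-2.5, 16) is present — its section is the full 30×18.5 rectangle (perimeter 97.00 mm); the cone at (12, 12.5) is not intersected at this z (z outside [2, 7.5]); Merging all regions: the 2 present regions are separate (no shared area or edge), so areas and boundary lengths simply add and each stays a separate island — boundary = 115.00 mm; the cube at (8, 12) is not intersected at this z (z outside [2, 5.5]); Taking the first minus the rest: none of the subtracted shapes is present at this height, so the result so far is unchanged — boundary = 115.00 mm; (rotated 20° about Z; rotation is an isometry so areas/perimeters/island counts are preserved). So its perimeter = 115.00 mm. Layer 60 is larger (115.00 vs 24.92 mm).

layer 60 (z = 14.4 mm)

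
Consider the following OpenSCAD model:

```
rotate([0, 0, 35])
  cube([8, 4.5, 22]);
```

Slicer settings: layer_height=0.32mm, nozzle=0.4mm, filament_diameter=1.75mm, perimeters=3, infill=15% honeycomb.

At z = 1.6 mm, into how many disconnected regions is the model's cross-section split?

1

At z = 1.6 mm: the cube is present — its section is the full 8×4.5 rectangle; (rotated 35° about Z; rotation is an isometry so areas/perimeters/island counts are preserved). The result has 1 disconnected region.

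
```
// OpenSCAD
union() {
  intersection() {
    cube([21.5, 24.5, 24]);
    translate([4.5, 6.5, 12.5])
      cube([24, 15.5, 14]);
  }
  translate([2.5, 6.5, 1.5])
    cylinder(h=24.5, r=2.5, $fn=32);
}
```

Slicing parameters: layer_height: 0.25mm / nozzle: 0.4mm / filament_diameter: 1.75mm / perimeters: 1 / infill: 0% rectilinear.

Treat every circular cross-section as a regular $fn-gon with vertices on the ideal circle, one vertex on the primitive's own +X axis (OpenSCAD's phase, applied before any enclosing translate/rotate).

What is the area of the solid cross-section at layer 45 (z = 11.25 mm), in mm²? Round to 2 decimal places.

19.51 mm²

At z = 11.25 mm: the 21.5×24.5 cube contributes its full rectangle (area 526.75 mm²); the cube at (4.5, 6.5) is not intersected at this z (z outside [12.5, 26.5]); Taking the intersection: at least one operand is absent at this height, so nothing remains; the cylinder at (2.5, 6.5): section is a regular 32-gon, circumradius r=2.5 (area = (32/2)·2.500²·sin(360°/32) = 19.51 mm²); Taking the union: only the r=2.5 cylinder at (2.5, 6.5) is present, so the union is just that shape — area = 19.51 mm². Overall, the cross-section is a single solid region. Net area = 19.51 mm².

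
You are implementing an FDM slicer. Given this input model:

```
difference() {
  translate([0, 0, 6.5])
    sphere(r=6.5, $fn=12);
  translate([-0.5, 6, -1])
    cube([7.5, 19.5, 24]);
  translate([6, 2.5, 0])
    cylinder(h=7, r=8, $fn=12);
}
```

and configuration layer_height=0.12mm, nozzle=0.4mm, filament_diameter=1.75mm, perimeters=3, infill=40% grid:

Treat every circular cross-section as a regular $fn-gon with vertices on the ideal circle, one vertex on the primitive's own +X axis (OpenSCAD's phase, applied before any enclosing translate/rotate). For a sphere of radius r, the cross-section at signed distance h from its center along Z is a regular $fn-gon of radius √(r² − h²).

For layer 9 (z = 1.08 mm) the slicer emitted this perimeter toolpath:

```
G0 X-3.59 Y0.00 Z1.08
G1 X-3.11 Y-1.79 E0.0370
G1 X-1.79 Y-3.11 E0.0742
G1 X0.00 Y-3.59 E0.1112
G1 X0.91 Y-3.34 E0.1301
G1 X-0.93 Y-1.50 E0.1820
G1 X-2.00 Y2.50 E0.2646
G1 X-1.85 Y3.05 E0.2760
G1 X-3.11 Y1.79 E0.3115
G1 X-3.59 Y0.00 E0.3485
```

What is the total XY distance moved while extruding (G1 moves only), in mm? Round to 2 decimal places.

17.46 mm

Sum the Euclidean lengths of each G1 segment: total = 17.46 mm.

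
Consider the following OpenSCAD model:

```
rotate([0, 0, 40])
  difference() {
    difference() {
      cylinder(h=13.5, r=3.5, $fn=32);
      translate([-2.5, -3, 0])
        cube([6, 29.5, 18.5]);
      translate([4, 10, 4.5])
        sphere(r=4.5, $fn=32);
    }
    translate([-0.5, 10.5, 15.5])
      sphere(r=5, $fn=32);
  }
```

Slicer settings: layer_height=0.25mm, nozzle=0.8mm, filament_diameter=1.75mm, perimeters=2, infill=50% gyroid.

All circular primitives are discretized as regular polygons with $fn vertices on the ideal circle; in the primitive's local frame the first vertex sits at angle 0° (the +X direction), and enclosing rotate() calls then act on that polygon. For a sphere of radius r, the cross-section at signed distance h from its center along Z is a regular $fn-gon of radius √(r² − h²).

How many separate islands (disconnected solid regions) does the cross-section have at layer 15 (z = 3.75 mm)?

At z = 3.75 mm: the cylinder: section is a regular 32-gon, circumradius r=3.5; the cube at (-2.5, -3) is present — its section is the full 6×29.5 rectangle; the r=4.5 sphere at (4, 10) contributes a regular 32-gon of circumradius √(4.5²−0.75²) = 4.437; After the difference (first − rest): starting from the r=3.5 cylinder, the 6×29.5 cube at (-2.5, -3) partially overlaps it — only the 33.75 mm² overlap (of its 177.00 mm²) is removed, clipping the outline; the r=4.5 sphere at (4, 10) misses the remaining region (no effect) — 2 connected regions; the sphere at (-0.5, 10.5) is absent (|z−center|=11.750 > r=5); After the difference (first − rest): none of the subtracted shapes is present at this height, so that combined region is unchanged — 2 connected regions; (rotated 40° about Z; rotation is an isometry so areas/perimeters/island counts are preserved). Overall, the cross-section has 2 separate islands. Island count = 2.

2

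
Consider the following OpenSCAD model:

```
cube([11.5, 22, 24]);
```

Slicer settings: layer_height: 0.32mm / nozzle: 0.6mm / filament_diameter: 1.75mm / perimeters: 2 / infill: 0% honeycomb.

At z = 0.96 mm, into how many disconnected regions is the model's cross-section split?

At z = 0.96 mm: the cube is present — its section is the full 11.5×22 rectangle. The result has 1 disconnected region.

1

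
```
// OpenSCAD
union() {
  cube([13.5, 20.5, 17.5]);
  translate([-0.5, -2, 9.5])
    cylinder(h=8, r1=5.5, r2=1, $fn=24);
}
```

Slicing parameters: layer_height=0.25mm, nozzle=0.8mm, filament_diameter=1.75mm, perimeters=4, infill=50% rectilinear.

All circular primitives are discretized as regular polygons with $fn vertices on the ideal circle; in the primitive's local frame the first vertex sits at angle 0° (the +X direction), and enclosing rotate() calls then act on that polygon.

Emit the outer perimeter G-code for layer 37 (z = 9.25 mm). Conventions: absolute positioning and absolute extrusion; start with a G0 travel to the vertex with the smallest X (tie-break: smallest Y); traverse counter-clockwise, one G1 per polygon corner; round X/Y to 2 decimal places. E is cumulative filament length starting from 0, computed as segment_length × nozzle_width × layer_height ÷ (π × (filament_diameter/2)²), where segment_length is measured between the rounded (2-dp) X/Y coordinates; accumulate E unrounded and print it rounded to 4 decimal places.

At z = 9.25 mm: the 13.5×20.5 cube contributes its full rectangle; the cone at (-0.5, -2) is not intersected at this z (z outside [9.5, 17.5]); Merging all regions: only the 13.5×20.5 cube is present, so the union is just that shape — 1 connected region. The outline is a single polygon with 4 vertices. Extrusion per mm of travel: 0.8 × 0.25 / (π × 0.875²) = 0.083150. Accumulating E over each segment gives final E = 5.6542.

G0 X0.00 Y0.00 Z9.25
G1 X13.50 Y0.00 E1.1225
G1 X13.50 Y20.50 E2.8271
G1 X0.00 Y20.50 E3.9496
G1 X0.00 Y0.00 E5.6542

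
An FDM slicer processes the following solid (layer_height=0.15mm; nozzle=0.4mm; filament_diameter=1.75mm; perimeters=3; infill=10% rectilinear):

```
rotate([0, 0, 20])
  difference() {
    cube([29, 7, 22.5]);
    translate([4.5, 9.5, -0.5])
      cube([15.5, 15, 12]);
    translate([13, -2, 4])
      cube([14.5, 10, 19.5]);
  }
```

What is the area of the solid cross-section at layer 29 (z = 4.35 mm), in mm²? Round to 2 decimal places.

101.50 mm²

At z = 4.35 mm: the cube is present — its section is the full 29×7 rectangle (area 203.00 mm²); the cube at (4.5, 9.5) (footprint 15.5×15) is included at this height (area 232.50 mm²); the cube at (13, -2) is present — its section is the full 14.5×10 rectangle (area 145.00 mm²); After the difference (first − rest): starting from the 29×7 cube (203.00 mm²), the 15.5×15 cube at (4.5, 9.5) misses the remaining region (no effect); the 14.5×10 cube at (13, -2) partially overlaps it — only the 101.50 mm² overlap (of its 145.00 mm²) is removed, clipping the outline — area = 101.50 mm²; (rotated 20° about Z; rotation is an isometry so areas/perimeters/island counts are preserved). Overall, the cross-section has 2 separate islands. Net area = 101.50 mm².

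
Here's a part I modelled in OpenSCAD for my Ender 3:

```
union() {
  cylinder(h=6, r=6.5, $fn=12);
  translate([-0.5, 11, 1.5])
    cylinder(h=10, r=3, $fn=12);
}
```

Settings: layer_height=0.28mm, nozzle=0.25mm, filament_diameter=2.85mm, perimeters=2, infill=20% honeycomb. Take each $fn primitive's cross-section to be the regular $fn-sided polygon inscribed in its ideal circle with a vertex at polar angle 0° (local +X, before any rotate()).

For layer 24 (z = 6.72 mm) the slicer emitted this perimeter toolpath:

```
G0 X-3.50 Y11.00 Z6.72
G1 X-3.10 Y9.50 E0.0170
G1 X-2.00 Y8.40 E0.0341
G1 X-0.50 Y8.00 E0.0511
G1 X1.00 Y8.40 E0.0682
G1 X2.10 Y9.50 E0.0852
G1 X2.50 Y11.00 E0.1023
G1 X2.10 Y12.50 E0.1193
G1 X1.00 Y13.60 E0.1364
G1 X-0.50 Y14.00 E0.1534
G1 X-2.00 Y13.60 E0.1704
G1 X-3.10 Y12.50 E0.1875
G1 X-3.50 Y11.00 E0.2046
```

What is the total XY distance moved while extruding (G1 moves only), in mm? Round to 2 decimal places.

Sum the Euclidean lengths of each G1 segment: total = 18.64 mm.

18.64 mm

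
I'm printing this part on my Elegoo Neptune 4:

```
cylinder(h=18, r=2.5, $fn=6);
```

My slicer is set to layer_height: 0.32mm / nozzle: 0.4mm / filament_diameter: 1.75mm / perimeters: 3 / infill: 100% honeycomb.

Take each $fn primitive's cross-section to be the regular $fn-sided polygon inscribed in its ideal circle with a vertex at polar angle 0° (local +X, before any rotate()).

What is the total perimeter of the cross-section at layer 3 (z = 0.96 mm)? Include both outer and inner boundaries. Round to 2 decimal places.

At z = 0.96 mm: the cylinder: section is a regular 6-gon, circumradius r=2.5 (perimeter = 2·6·2.500·sin(180°/6) = 15.00 mm). Overall, the cross-section is a single solid region. Total boundary length (outer) = 15.00 mm.

15.00 mm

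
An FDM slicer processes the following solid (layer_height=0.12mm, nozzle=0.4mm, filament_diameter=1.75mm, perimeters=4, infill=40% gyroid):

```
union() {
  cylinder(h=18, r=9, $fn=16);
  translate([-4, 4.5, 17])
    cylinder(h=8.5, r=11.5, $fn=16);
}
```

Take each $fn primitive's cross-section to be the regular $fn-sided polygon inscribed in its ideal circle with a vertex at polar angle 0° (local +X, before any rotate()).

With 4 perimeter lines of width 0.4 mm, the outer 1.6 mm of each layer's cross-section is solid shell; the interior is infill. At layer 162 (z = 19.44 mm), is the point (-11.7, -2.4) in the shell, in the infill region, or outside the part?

shell

At z = 19.44 mm: the cylinder is not intersected at this z (z outside [0, 18]); the r=11.5 cylinder at (-4, 4.5) gives a regular 16-gon of circumradius 11.5 (constant along its height); Taking the union: only the r=11.5 cylinder at (-4, 4.5) is present, so the union is just that shape — 1 connected region. Overall, the cross-section is a single solid region. The nearest boundary edge runs (-14.62, 0.10)→(-12.13, -3.63); distance from the point to it = 1.04 mm. The point is inside the cross-section, 1.04 mm from the nearest boundary — within the 1.6 mm shell band (4 × 0.4).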